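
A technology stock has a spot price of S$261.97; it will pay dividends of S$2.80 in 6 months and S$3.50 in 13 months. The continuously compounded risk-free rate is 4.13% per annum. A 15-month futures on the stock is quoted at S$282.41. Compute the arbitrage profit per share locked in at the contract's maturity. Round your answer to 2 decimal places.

S$12.97 per share

PV(dividends) I = 2.80·e^(−0.0413·6/12) + 3.50·e^(−0.0413·13/12) = 6.0896
Fair futures F* = (S − I)·e^(rT) = (261.97 − 6.0896)·e^0.051625 = 255.8804 × 1.052981 = 269.4372
Market S$282.41 > fair 269.4372: forward overpriced → cash-and-carry (borrow at r, buy the stock and collect the dividends, short the forward).
Profit at T = |F_mkt − F*| = |282.41 − 269.4372| = S$12.97 per share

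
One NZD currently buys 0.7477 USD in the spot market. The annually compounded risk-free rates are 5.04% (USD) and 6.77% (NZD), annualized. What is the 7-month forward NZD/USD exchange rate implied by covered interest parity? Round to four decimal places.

0.7406

By covered interest parity, F = S · (1+r_USD)^T / (1+r_NZD)^T
= 0.7477 × 1.029098 / 1.038952 = 0.7477 × 0.990515
F = 0.7406 USD per NZD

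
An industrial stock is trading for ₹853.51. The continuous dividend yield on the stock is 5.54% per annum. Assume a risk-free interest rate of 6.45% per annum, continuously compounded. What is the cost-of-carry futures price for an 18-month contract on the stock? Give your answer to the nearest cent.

₹865.24

F = S·e^((r − q)T) = 853.51 · e^((0.0645 − 0.0554) × 18/12)
= 853.51 · e^0.013650 = 853.51 × 1.013744
F = ₹865.24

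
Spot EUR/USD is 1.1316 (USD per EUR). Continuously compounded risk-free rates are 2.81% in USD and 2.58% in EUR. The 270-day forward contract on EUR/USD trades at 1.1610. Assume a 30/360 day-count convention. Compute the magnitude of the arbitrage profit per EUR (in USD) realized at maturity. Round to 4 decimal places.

Fair forward: F* = S·e^(carry·T), with carry = (r_USD − r_EUR) = 0.0281 − 0.0258 = 0.0023
F* = 1.1316 · e^(0.0023 × 270/360) = 1.1316 · e^0.001725 = 1.1316 × 1.001726 = 1.1336
Market 1.1610 > fair 1.1336: forward overpriced → cash-and-carry (buy spot, short the forward).
At maturity, profit = |F_mkt − F*| = |1.1610 − 1.1336| = 0.0274 per EUR (in USD)

0.0274 per EUR (in USD)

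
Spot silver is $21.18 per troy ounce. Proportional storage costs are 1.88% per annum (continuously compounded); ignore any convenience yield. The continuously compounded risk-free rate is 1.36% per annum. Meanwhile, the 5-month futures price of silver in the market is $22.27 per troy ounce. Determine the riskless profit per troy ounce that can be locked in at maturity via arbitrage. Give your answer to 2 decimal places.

$0.80 per troy ounce

Fair futures: F* = S·e^(carry·T), with carry = (r + u) = 0.0136 + 0.0188 = 0.0324
F* = 21.18 · e^(0.0324 × 5/12) = 21.18 · e^0.013500 = 21.18 × 1.013592 = $21.4679
Market $22.27 > fair $21.4679: forward overpriced → cash-and-carry (buy spot, short the forward).
At maturity, profit = |F_mkt − F*| = |22.27 − 21.4679| = $0.80 per troy ounce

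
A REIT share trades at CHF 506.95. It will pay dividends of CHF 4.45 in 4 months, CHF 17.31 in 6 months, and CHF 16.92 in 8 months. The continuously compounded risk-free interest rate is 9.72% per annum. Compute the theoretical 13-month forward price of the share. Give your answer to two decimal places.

PV(dividends) I = 4.45·e^(−0.0972·4/12) + 17.31·e^(−0.0972·6/12) + 16.92·e^(−0.0972·8/12)
I = 4.3081 + 16.4888 + 15.8584 = 36.6553
F = (S − I)·e^(rT) = (506.95 − 36.6553) · e^(0.0972·13/12)
= 470.2947 · e^0.105300 = 470.2947 × 1.111044 = CHF 522.52

CHF 522.52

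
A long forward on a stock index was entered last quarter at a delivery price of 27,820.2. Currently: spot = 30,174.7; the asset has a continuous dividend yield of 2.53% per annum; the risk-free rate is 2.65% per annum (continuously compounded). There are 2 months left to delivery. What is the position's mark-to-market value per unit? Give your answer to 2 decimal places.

Current fair forward for the remaining 2 months: F = S·e^((r − q)·T), (r − q) = 0.0265 − 0.0253 = 0.0012
F = 30174.7 · e^(0.0012 × 2/12) = 30174.7 × 1.00020002 = 30180.7355
Value of long forward = (F − K)·e^(−rT) = (30180.7355 − 27820.2) · e^(−0.0265·2/12)
= 2360.5355 × 0.99559307 = 2350.13

2350.13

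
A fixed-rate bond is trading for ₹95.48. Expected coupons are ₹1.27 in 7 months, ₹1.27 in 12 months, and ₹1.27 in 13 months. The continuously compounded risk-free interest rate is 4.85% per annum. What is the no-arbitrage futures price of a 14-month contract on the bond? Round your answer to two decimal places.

₹97.18

PV(coupons) I = 1.27·e^(−0.0485·7/12) + 1.27·e^(−0.0485·12/12) + 1.27·e^(−0.0485·13/12)
I = 1.2346 + 1.2099 + 1.2050 = 3.6495
F = (S − I)·e^(rT) = (95.48 − 3.6495) · e^(0.0485·14/12)
= 91.8305 · e^0.056583 = 91.8305 × 1.058214 = ₹97.18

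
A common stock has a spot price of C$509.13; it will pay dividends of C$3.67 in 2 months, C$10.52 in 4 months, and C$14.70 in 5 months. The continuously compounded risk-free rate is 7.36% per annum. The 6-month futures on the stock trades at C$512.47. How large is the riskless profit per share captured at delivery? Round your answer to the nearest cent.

C$13.46 per share

PV(dividends) I = 3.67·e^(−0.0736·2/12) + 10.52·e^(−0.0736·4/12) + 14.70·e^(−0.0736·5/12) = 28.1463
Fair futures F* = (S − I)·e^(rT) = (509.13 − 28.1463)·e^0.036800 = 480.9837 × 1.037486 = 499.0139
Market C$512.47 > fair 499.0139: forward overpriced → cash-and-carry (borrow at r, buy the stock and collect the dividends, short the forward).
Profit at T = |F_mkt − F*| = |512.47 − 499.0139| = C$13.46 per share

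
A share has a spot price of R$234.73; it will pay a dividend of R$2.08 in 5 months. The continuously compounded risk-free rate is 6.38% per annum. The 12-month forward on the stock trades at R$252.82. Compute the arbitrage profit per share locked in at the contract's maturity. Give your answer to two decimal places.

PV(dividends) I = 2.08·e^(−0.0638·5/12) = 2.0254
Fair forward F* = (S − I)·e^(rT) = (234.73 − 2.0254)·e^0.063800 = 232.7046 × 1.065879 = 248.0349
Market R$252.82 > fair 248.0349: forward overpriced → cash-and-carry (borrow at r, buy the stock and collect the dividends, short the forward).
Profit at T = |F_mkt − F*| = |252.82 − 248.0349| = R$4.79 per share

R$4.79 per share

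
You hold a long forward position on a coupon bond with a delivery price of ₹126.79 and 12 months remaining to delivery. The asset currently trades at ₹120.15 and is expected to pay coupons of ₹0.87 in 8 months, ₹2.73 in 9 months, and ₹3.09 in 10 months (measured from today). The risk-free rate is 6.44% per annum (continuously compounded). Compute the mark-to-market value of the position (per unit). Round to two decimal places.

-₹5.10

PV(remaining coupons) I = 0.87·e^(−0.0644·8/12) + 2.73·e^(−0.0644·9/12) + 3.09·e^(−0.0644·10/12) = 6.3633
Current forward F = (S − I)·e^(rT) = (120.15 − 6.3633)·e^(0.0644·12/12) = 113.7867 × 1.066519 = 121.3557
Value (long) = (F − K)·e^(−rT) = (121.3557 − 126.79) × 0.937630 = -5.0954
Value = -₹5.10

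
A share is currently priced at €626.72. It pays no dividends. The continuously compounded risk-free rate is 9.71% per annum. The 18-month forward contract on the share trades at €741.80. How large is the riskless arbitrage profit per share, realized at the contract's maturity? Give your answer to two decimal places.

€16.82 per share

Fair forward: F* = S·e^(carry·T), with carry = r = 0.0971
F* = 626.72 · e^(0.0971 × 18/12) = 626.72 · e^0.145650 = 626.72 × 1.156791 = €724.9841
Market €741.80 > fair €724.9841: forward overpriced → cash-and-carry (buy spot, short the forward).
At maturity, profit = |F_mkt − F*| = |741.80 − 724.9841| = €16.82 per share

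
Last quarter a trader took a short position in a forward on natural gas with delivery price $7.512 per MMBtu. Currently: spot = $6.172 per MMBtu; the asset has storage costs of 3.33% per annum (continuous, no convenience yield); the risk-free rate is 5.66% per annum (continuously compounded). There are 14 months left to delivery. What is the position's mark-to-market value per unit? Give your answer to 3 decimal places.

$0.615 per MMBtu

Current fair forward for the remaining 14 months: F = S·e^((r + u)·T), (r + u) = 0.0566 + 0.0333 = 0.0899
F = 6.172 · e^(0.0899 × 14/12) = 6.172 × 1.110581 = 6.8545
Value of long forward = (F − K)·e^(−rT) = (6.8545 − 7.512) · e^(−0.0566·14/12)
= -0.6575 × 0.936100 = -0.615
Short position value = −(long value) = $0.615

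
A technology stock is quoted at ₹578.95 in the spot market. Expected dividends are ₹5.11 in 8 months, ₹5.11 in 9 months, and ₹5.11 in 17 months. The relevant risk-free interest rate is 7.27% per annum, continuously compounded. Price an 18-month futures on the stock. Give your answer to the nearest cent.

₹629.69

PV(dividends) I = 5.11·e^(−0.0727·8/12) + 5.11·e^(−0.0727·9/12) + 5.11·e^(−0.0727·17/12)
I = 4.8682 + 4.8388 + 4.6099 = 14.3169
F = (S − I)·e^(rT) = (578.95 − 14.3169) · e^(0.0727·18/12)
= 564.6331 · e^0.109050 = 564.6331 × 1.115218 = ₹629.69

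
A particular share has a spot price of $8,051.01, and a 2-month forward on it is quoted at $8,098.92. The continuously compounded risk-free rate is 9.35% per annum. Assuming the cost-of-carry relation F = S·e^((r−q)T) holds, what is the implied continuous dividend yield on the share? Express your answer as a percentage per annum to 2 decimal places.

5.79%

From F = S·e^((r−q)T): (r − q) = ln(F/S)/T
ln(8098.92/8051.01) = ln(1.005951) = 0.005933
(r − q) = 0.005933 / (2/12) = 0.035598
q = r − ln(F/S)/T = 0.0935 − 0.035598 = 0.057902
q = 5.79%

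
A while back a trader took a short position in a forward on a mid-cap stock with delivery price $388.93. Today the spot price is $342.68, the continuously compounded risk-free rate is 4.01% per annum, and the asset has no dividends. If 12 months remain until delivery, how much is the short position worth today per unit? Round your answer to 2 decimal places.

$30.96

Current fair forward for the remaining 12 months: F = S·e^(r·T), r = 0.0401
F = 342.68 · e^(0.0401 × 12/12) = 342.68 × 1.040915 = 356.7008
Value of long forward = (F − K)·e^(−rT) = (356.7008 − 388.93) · e^(−0.0401·12/12)
= -32.2292 × 0.960693 = -30.96
Short position value = −(long value) = $30.96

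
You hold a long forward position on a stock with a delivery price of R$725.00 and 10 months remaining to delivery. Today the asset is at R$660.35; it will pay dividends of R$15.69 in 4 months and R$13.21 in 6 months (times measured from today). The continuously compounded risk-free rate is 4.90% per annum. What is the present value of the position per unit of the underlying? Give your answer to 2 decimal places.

-R$63.97

PV(remaining dividends) I = 15.69·e^(−0.0490·4/12) + 13.21·e^(−0.0490·6/12) = 28.3261
Current forward F = (S − I)·e^(rT) = (660.35 − 28.3261)·e^(0.0490·10/12) = 632.0239 × 1.041678 = 658.3654
Value (long) = (F − K)·e^(−rT) = (658.3654 − 725.00) × 0.959989 = -63.9685
Value = -R$63.97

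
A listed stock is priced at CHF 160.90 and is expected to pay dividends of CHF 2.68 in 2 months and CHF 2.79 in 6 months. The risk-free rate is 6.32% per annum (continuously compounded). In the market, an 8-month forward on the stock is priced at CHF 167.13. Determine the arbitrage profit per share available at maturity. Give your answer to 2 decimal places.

PV(dividends) I = 2.68·e^(−0.0632·2/12) + 2.79·e^(−0.0632·6/12) = 5.3551
Fair forward F* = (S − I)·e^(rT) = (160.90 − 5.3551)·e^0.042133 = 155.5449 × 1.043033 = 162.2385
Market CHF 167.13 > fair 162.2385: forward overpriced → cash-and-carry (borrow at r, buy the stock and collect the dividends, short the forward).
Profit at T = |F_mkt − F*| = |167.13 − 162.2385| = CHF 4.89 per share

CHF 4.89 per share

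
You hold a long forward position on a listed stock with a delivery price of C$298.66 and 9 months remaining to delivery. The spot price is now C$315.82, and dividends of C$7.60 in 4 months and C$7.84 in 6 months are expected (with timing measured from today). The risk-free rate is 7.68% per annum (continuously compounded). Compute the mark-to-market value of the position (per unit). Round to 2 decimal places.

C$18.92

PV(remaining dividends) I = 7.60·e^(−0.0768·4/12) + 7.84·e^(−0.0768·6/12) = 14.9526
Current forward F = (S − I)·e^(rT) = (315.82 − 14.9526)·e^(0.0768·9/12) = 300.8674 × 1.059291 = 318.7061
Value (long) = (F − K)·e^(−rT) = (318.7061 − 298.66) × 0.944027 = 18.9241
Value = C$18.92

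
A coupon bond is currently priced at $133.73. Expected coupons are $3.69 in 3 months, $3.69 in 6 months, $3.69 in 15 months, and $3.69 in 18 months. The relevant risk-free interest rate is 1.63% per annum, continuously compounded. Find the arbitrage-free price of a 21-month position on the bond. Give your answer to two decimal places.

$122.63

PV(coupons) I = 3.69·e^(−0.0163·3/12) + 3.69·e^(−0.0163·6/12) + 3.69·e^(−0.0163·15/12) + 3.69·e^(−0.0163·18/12)
I = 3.6750 + 3.6600 + 3.6156 + 3.6009 = 14.5515
F = (S − I)·e^(rT) = (133.73 − 14.5515) · e^(0.0163·21/12)
= 119.1785 · e^0.028525 = 119.1785 × 1.028936 = $122.63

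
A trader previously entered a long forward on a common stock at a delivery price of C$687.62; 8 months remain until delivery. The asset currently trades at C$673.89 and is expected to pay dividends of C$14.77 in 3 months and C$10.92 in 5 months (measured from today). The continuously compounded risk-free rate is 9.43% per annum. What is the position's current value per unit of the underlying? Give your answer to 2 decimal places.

C$3.24

PV(remaining dividends) I = 14.77·e^(−0.0943·3/12) + 10.92·e^(−0.0943·5/12) = 24.9251
Current forward F = (S − I)·e^(rT) = (673.89 − 24.9251)·e^(0.0943·8/12) = 648.9649 × 1.064885 = 691.0730
Value (long) = (F − K)·e^(−rT) = (691.0730 − 687.62) × 0.939069 = 3.2426
Value = C$3.24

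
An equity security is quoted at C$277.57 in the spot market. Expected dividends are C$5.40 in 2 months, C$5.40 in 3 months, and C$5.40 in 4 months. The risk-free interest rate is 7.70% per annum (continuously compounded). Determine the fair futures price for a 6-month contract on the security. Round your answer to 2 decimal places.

PV(dividends) I = 5.40·e^(−0.0770·2/12) + 5.40·e^(−0.0770·3/12) + 5.40·e^(−0.0770·4/12)
I = 5.3311 + 5.2970 + 5.2632 = 15.8913
F = (S − I)·e^(rT) = (277.57 − 15.8913) · e^(0.0770·6/12)
= 261.6787 · e^0.038500 = 261.6787 × 1.039251 = C$271.95

C$271.95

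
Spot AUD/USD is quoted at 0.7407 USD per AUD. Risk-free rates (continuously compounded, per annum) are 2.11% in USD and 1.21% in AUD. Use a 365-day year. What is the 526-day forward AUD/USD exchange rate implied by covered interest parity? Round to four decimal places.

F = S·e^((r_USD − r_AUD)T) = 0.7407 · e^((0.0211 − 0.0121) × 526/365)
= 0.7407 · e^0.012970 = 0.7407 × 1.013054
F = 0.7504 USD per AUD

0.7504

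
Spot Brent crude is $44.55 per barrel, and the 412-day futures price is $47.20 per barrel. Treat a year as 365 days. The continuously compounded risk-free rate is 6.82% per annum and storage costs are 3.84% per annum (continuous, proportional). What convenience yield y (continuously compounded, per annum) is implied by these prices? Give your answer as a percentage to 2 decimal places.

F = S·e^((r+u−y)T) ⇒ (r+u−y) = ln(F/S)/T
ln(47.20/44.55) = 0.057782; /T ⇒ 0.051190
y = r + u − ln(F/S)/T = 0.0682 + 0.0384 − 0.051190 = 0.055410
y = 5.54%

5.54%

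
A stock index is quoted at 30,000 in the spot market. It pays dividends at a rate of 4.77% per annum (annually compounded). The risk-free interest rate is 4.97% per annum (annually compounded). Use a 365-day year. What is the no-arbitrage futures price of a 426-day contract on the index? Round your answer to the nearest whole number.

30,067

F = S · (1+r)^T / (1+q)^T
= 30000 × 1.058244 / 1.055891 = 30000 × 1.002228
F = 30,067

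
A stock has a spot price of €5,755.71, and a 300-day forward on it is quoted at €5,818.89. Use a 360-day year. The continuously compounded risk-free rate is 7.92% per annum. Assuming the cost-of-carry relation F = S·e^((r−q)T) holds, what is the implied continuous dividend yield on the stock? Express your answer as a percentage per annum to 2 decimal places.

6.61%

From F = S·e^((r−q)T): (r − q) = ln(F/S)/T
ln(5818.89/5755.71) = ln(1.010977) = 0.010917
(r − q) = 0.010917 / (300/360) = 0.013100
q = r − ln(F/S)/T = 0.0792 − 0.013100 = 0.066100
q = 6.61%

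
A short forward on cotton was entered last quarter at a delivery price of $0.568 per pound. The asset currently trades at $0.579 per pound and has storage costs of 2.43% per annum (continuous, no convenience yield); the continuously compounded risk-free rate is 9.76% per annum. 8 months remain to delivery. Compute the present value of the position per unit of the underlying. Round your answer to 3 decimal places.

Current fair forward for the remaining 8 months: F = S·e^((r + u)·T), (r + u) = 0.0976 + 0.0243 = 0.1219
F = 0.579 · e^(0.1219 × 8/12) = 0.579 × 1.084660 = 0.6280
Value of long forward = (F − K)·e^(−rT) = (0.6280 − 0.568) · e^(−0.0976·8/12)
= 0.0600 × 0.937005 = 0.056
Short position value = −(long value) = -$0.056

-$0.056 per pound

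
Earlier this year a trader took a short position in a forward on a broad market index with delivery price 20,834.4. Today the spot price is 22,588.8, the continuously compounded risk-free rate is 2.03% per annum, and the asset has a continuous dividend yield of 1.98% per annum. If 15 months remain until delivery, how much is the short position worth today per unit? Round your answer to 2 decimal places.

Current fair forward for the remaining 15 months: F = S·e^((r − q)·T), (r − q) = 0.0203 − 0.0198 = 0.0005
F = 22588.8 · e^(0.0005 × 15/12) = 22588.8 × 1.00062520 = 22602.9225
Value of long forward = (F − K)·e^(−rT) = (22602.9225 − 20834.4) · e^(−0.0203·15/12)
= 1768.5225 × 0.97494424 = 1724.21
Short position value = −(long value) = -1724.21

-1724.21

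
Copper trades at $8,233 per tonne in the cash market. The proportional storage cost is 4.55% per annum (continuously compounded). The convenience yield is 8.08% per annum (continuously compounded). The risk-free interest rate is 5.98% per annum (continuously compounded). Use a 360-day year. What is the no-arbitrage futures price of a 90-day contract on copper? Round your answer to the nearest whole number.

$8,284 per tonne

Net carry = r + u − y = 0.0598 + 0.0455 − 0.0808 = 0.0245
F = S·e^((r+u−y)T) = 8233 · e^(0.0245 × 90/360) = 8233 · e^0.006125
= 8233 × 1.006144 = $8,284 per tonne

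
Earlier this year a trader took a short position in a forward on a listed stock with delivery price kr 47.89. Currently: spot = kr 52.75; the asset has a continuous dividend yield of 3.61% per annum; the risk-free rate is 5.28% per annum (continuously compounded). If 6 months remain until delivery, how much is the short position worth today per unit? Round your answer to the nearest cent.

Current fair forward for the remaining 6 months: F = S·e^((r − q)·T), (r − q) = 0.0528 − 0.0361 = 0.0167
F = 52.75 · e^(0.0167 × 6/12) = 52.75 × 1.008385 = 53.1923
Value of long forward = (F − K)·e^(−rT) = (53.1923 − 47.89) · e^(−0.0528·6/12)
= 5.3023 × 0.973945 = 5.16
Short position value = −(long value) = -kr 5.16

-kr 5.16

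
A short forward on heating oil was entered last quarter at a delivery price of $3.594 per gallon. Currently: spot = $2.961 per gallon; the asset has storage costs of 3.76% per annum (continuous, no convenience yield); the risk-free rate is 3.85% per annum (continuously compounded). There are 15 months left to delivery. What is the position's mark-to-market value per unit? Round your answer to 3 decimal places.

$0.322 per gallon

Current fair forward for the remaining 15 months: F = S·e^((r + u)·T), (r + u) = 0.0385 + 0.0376 = 0.0761
F = 2.961 · e^(0.0761 × 15/12) = 2.961 × 1.099796 = 3.2565
Value of long forward = (F − K)·e^(−rT) = (3.2565 − 3.594) · e^(−0.0385·15/12)
= -0.3375 × 0.953015 = -0.322
Short position value = −(long value) = $0.322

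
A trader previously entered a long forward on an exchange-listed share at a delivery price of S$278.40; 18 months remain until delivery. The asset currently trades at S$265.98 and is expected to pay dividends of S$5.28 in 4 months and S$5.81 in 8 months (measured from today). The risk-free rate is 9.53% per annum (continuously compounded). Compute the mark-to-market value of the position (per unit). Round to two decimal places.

PV(remaining dividends) I = 5.28·e^(−0.0953·4/12) + 5.81·e^(−0.0953·8/12) = 10.5673
Current forward F = (S − I)·e^(rT) = (265.98 − 10.5673)·e^(0.0953·18/12) = 255.4127 × 1.153672 = 294.6625
Value (long) = (F − K)·e^(−rT) = (294.6625 − 278.40) × 0.866797 = 14.0963
Value = S$14.10

S$14.10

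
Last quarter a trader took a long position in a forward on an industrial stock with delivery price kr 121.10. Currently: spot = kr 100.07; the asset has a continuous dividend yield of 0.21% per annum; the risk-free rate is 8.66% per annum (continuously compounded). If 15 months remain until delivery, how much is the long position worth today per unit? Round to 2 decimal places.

Current fair forward for the remaining 15 months: F = S·e^((r − q)·T), (r − q) = 0.0866 − 0.0021 = 0.0845
F = 100.07 · e^(0.0845 × 15/12) = 100.07 × 1.111405 = 111.2183
Value of long forward = (F − K)·e^(−rT) = (111.2183 − 121.10) · e^(−0.0866·15/12)
= -9.8817 × 0.897403 = -8.87

-kr 8.87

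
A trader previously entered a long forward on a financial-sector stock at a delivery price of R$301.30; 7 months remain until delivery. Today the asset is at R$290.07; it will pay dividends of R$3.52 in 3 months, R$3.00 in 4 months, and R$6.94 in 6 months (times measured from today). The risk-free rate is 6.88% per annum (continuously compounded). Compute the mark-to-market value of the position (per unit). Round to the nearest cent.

PV(remaining dividends) I = 3.52·e^(−0.0688·3/12) + 3.00·e^(−0.0688·4/12) + 6.94·e^(−0.0688·6/12) = 13.0973
Current forward F = (S − I)·e^(rT) = (290.07 − 13.0973)·e^(0.0688·7/12) = 276.9727 × 1.040950 = 288.3147
Value (long) = (F − K)·e^(−rT) = (288.3147 − 301.30) × 0.960661 = -12.4745
Value = -R$12.47

-R$12.47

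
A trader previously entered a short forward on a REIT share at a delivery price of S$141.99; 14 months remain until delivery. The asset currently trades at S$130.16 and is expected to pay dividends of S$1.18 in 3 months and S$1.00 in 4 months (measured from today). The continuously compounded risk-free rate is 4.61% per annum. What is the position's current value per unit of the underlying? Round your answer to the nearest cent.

S$6.55

PV(remaining dividends) I = 1.18·e^(−0.0461·3/12) + 1.00·e^(−0.0461·4/12) = 2.1512
Current forward F = (S − I)·e^(rT) = (130.16 − 2.1512)·e^(0.0461·14/12) = 128.0088 × 1.055256 = 135.0821
Value (long) = (F − K)·e^(−rT) = (135.0821 − 141.99) × 0.947637 = -6.5462
Short position value = −(long value) = S$6.55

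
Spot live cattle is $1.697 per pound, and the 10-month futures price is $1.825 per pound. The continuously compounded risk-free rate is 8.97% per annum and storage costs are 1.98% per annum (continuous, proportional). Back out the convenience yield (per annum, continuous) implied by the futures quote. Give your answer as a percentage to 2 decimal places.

2.22%

F = S·e^((r+u−y)T) ⇒ (r+u−y) = ln(F/S)/T
ln(1.825/1.697) = 0.072718; /T ⇒ 0.087262
y = r + u − ln(F/S)/T = 0.0897 + 0.0198 − 0.087262 = 0.022238
y = 2.22%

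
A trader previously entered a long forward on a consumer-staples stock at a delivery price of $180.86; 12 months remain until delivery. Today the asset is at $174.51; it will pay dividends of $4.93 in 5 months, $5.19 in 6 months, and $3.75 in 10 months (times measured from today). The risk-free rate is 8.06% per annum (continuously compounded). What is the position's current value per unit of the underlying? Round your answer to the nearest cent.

-$5.60

PV(remaining dividends) I = 4.93·e^(−0.0806·5/12) + 5.19·e^(−0.0806·6/12) + 3.75·e^(−0.0806·10/12) = 13.2586
Current forward F = (S − I)·e^(rT) = (174.51 − 13.2586)·e^(0.0806·12/12) = 161.2514 × 1.083937 = 174.7864
Value (long) = (F − K)·e^(−rT) = (174.7864 − 180.86) × 0.922563 = -5.6033
Value = -$5.60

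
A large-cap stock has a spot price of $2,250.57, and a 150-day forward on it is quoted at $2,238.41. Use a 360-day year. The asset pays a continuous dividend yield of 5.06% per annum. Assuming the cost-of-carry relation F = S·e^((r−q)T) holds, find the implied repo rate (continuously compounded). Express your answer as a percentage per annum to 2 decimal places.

3.76%

From F = S·e^((r−q)T): (r − q) = ln(F/S)/T
ln(2238.41/2250.57) = ln(0.994597) = -0.005418
(r − q) = -0.005418 / (150/360) = -0.013003
r = ln(F/S)/T + q = -0.013003 + 0.0506 = 0.037597
r = 3.76%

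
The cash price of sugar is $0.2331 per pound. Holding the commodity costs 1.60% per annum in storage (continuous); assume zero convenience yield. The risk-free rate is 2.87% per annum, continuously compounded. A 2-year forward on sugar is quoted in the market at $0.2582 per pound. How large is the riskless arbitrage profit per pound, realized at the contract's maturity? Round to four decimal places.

$0.0033 per pound

Fair forward: F* = S·e^(carry·T), with carry = (r + u) = 0.0287 + 0.0160 = 0.0447
F* = 0.2331 · e^(0.0447 × 2) = 0.2331 · e^0.089400 = 0.2331 × 1.093518 = $0.2549
Market $0.2582 > fair $0.2549: forward overpriced → cash-and-carry (buy spot, short the forward).
At maturity, profit = |F_mkt − F*| = |0.2582 − 0.2549| = $0.0033 per pound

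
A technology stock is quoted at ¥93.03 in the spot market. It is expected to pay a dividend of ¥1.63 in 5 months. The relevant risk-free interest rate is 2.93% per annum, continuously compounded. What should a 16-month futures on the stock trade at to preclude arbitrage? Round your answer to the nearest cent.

PV(dividends) I = 1.63·e^(−0.0293·5/12)
I = 1.6102
F = (S − I)·e^(rT) = (93.03 − 1.6102) · e^(0.0293·16/12)
= 91.4198 · e^0.039067 = 91.4198 × 1.039840 = ¥95.06

¥95.06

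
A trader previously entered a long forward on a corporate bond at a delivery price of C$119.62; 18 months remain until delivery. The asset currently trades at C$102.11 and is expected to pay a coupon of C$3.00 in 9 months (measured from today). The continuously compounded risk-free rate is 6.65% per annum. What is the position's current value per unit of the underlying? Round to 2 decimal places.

PV(remaining coupons) I = 3.00·e^(−0.0665·9/12) = 2.8540
Current forward F = (S − I)·e^(rT) = (102.11 − 2.8540)·e^(0.0665·18/12) = 99.2560 × 1.104895 = 109.6675
Value (long) = (F − K)·e^(−rT) = (109.6675 − 119.62) × 0.905064 = -9.0076
Value = -C$9.01

-C$9.01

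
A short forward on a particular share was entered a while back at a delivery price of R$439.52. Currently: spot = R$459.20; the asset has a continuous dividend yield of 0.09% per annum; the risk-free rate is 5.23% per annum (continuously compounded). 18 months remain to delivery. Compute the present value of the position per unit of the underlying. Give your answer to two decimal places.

Current fair forward for the remaining 18 months: F = S·e^((r − q)·T), (r − q) = 0.0523 − 0.0009 = 0.0514
F = 459.20 · e^(0.0514 × 18/12) = 459.20 × 1.080150 = 496.0049
Value of long forward = (F − K)·e^(−rT) = (496.0049 − 439.52) · e^(−0.0523·18/12)
= 56.4849 × 0.924548 = 52.22
Short position value = −(long value) = -R$52.22

-R$52.22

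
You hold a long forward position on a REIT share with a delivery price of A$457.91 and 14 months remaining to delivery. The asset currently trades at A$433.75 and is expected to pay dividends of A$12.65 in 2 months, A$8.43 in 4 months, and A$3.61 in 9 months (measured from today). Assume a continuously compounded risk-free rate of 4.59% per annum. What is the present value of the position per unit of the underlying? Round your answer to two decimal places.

-A$24.63

PV(remaining dividends) I = 12.65·e^(−0.0459·2/12) + 8.43·e^(−0.0459·4/12) + 3.61·e^(−0.0459·9/12) = 24.3434
Current forward F = (S − I)·e^(rT) = (433.75 − 24.3434)·e^(0.0459·14/12) = 409.4066 × 1.055010 = 431.9281
Value (long) = (F − K)·e^(−rT) = (431.9281 − 457.91) × 0.947859 = -24.6272
Value = -A$24.63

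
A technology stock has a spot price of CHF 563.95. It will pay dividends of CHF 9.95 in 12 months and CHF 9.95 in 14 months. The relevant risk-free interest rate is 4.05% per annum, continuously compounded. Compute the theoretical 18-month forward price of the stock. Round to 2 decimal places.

PV(dividends) I = 9.95·e^(−0.0405·12/12) + 9.95·e^(−0.0405·14/12)
I = 9.5551 + 9.4908 = 19.0459
F = (S − I)·e^(rT) = (563.95 − 19.0459) · e^(0.0405·18/12)
= 544.9041 · e^0.060750 = 544.9041 × 1.062633 = CHF 579.03

CHF 579.03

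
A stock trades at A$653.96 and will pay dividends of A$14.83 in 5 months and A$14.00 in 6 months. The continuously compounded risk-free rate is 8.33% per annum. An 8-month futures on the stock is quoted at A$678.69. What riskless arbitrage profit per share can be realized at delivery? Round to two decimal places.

PV(dividends) I = 14.83·e^(−0.0833·5/12) + 14.00·e^(−0.0833·6/12) = 27.7530
Fair futures F* = (S − I)·e^(rT) = (653.96 − 27.7530)·e^0.055533 = 626.2070 × 1.057104 = 661.9659
Market A$678.69 > fair 661.9659: forward overpriced → cash-and-carry (borrow at r, buy the stock and collect the dividends, short the forward).
Profit at T = |F_mkt − F*| = |678.69 − 661.9659| = A$16.72 per share

A$16.72 per share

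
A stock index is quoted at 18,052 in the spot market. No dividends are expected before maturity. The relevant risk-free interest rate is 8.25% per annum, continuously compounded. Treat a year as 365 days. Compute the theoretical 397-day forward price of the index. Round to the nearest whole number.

F = S·e^(rT) = 18052 · e^(0.0825 × 397/365)
= 18052 · e^0.089733 = 18052 × 1.093882
F = 19,747

19,747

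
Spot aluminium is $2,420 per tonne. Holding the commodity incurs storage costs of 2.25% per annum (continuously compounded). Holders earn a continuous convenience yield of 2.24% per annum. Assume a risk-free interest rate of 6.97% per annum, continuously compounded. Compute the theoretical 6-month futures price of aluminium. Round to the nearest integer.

Net carry = r + u − y = 0.0697 + 0.0225 − 0.0224 = 0.0698
F = S·e^((r+u−y)T) = 2420 · e^(0.0698 × 6/12) = 2420 · e^0.034900
= 2420 × 1.035516 = $2,506 per tonne

$2,506 per tonne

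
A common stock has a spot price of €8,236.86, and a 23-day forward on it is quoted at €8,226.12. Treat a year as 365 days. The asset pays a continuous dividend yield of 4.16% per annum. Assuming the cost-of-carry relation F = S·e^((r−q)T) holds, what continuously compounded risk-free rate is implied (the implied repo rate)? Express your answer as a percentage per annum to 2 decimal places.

From F = S·e^((r−q)T): (r − q) = ln(F/S)/T
ln(8226.12/8236.86) = ln(0.998696) = -0.001305
(r − q) = -0.001305 / (23/365) = -0.020710
r = ln(F/S)/T + q = -0.020710 + 0.0416 = 0.020890
r = 2.09%

2.09%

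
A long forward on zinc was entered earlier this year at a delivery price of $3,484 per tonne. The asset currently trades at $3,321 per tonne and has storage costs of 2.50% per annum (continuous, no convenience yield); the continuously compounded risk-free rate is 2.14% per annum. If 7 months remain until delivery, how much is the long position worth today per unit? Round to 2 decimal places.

-$70.99 per tonne

Current fair forward for the remaining 7 months: F = S·e^((r + u)·T), (r + u) = 0.0214 + 0.0250 = 0.0464
F = 3321 · e^(0.0464 × 7/12) = 3321 × 1.02743630 = 3412.1160
Value of long forward = (F − K)·e^(−rT) = (3412.1160 − 3484) · e^(−0.0214·7/12)
= -71.8840 × 0.98759426 = -70.99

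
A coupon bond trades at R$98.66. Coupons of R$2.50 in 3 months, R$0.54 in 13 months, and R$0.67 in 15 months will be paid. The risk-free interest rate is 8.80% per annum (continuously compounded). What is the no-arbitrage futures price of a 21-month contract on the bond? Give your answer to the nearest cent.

R$110.96

PV(coupons) I = 2.50·e^(−0.0880·3/12) + 0.54·e^(−0.0880·13/12) + 0.67·e^(−0.0880·15/12)
I = 2.4456 + 0.4909 + 0.6002 = 3.5367
F = (S − I)·e^(rT) = (98.66 − 3.5367) · e^(0.0880·21/12)
= 95.1233 · e^0.154000 = 95.1233 × 1.166491 = R$110.96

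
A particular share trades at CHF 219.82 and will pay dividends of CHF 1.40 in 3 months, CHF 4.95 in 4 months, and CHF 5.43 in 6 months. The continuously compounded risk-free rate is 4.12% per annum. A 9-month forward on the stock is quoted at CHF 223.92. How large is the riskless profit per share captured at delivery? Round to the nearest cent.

CHF 9.15 per share

PV(dividends) I = 1.40·e^(−0.0412·3/12) + 4.95·e^(−0.0412·4/12) + 5.43·e^(−0.0412·6/12) = 11.5874
Fair forward F* = (S − I)·e^(rT) = (219.82 − 11.5874)·e^0.030900 = 208.2326 × 1.031382 = 214.7674
Market CHF 223.92 > fair 214.7674: forward overpriced → cash-and-carry (borrow at r, buy the stock and collect the dividends, short the forward).
Profit at T = |F_mkt − F*| = |223.92 − 214.7674| = CHF 9.15 per share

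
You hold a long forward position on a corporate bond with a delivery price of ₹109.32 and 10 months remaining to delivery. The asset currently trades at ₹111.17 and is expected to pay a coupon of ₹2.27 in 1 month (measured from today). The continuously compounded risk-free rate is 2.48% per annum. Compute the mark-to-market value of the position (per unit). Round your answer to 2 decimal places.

PV(remaining coupons) I = 2.27·e^(−0.0248·1/12) = 2.2653
Current forward F = (S − I)·e^(rT) = (111.17 − 2.2653)·e^(0.0248·10/12) = 108.9047 × 1.020882 = 111.1788
Value (long) = (F − K)·e^(−rT) = (111.1788 − 109.32) × 0.979545 = 1.8208
Value = ₹1.82

₹1.82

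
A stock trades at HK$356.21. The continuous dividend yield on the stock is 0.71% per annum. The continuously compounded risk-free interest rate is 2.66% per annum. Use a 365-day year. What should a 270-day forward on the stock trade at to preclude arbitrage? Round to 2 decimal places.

HK$361.39

F = S·e^((r − q)T) = 356.21 · e^((0.0266 − 0.0071) × 270/365)
= 356.21 · e^0.014425 = 356.21 × 1.014530
F = HK$361.39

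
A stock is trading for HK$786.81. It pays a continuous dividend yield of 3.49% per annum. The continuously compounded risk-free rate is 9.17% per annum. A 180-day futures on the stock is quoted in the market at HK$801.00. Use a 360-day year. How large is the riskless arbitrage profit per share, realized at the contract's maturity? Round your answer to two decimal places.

Fair futures: F* = S·e^(carry·T), with carry = (r − q) = 0.0917 − 0.0349 = 0.0568
F* = 786.81 · e^(0.0568 × 180/360) = 786.81 · e^0.028400 = 786.81 × 1.028807 = HK$809.4756
Market HK$801.00 < fair HK$809.4756: forward underpriced → reverse cash-and-carry (short spot, go long the forward).
At maturity, profit = |F_mkt − F*| = |801.00 − 809.4756| = HK$8.48 per share

HK$8.48 per share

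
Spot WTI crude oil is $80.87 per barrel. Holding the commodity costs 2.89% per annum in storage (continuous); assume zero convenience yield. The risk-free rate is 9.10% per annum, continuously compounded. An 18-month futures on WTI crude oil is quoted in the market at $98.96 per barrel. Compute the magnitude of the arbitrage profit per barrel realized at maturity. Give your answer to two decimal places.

$2.16 per barrel

Fair futures: F* = S·e^(carry·T), with carry = (r + u) = 0.0910 + 0.0289 = 0.1199
F* = 80.87 · e^(0.1199 × 18/12) = 80.87 · e^0.179850 = 80.87 × 1.197038 = $96.8045
Market $98.96 > fair $96.8045: forward overpriced → cash-and-carry (buy spot, short the forward).
At maturity, profit = |F_mkt − F*| = |98.96 − 96.8045| = $2.16 per barrel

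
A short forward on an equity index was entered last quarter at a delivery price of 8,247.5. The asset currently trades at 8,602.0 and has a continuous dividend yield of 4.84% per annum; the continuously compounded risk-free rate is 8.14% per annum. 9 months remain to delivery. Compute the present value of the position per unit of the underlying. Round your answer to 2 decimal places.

-536.30

Current fair forward for the remaining 9 months: F = S·e^((r − q)·T), (r − q) = 0.0814 − 0.0484 = 0.0330
F = 8602.0 · e^(0.0330 × 9/12) = 8602.0 × 1.02505882 = 8817.5560
Value of long forward = (F − K)·e^(−rT) = (8817.5560 − 8247.5) · e^(−0.0814·9/12)
= 570.0560 × 0.94077620 = 536.30
Short position value = −(long value) = -536.30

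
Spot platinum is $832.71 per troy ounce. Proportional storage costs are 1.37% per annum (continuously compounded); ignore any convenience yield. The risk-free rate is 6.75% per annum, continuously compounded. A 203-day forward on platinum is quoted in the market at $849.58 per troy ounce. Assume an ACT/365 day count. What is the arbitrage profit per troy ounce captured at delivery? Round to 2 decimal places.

$21.60 per troy ounce

Fair forward: F* = S·e^(carry·T), with carry = (r + u) = 0.0675 + 0.0137 = 0.0812
F* = 832.71 · e^(0.0812 × 203/365) = 832.71 · e^0.045161 = 832.71 × 1.046196 = $871.1779
Market $849.58 < fair $871.1779: forward underpriced → reverse cash-and-carry (short spot, go long the forward).
At maturity, profit = |F_mkt − F*| = |849.58 − 871.1779| = $21.60 per troy ounce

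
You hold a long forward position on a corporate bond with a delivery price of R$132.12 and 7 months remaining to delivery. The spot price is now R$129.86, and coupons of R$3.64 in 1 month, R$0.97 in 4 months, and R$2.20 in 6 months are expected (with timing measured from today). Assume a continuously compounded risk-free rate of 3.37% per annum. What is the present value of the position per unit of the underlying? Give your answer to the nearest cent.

PV(remaining coupons) I = 3.64·e^(−0.0337·1/12) + 0.97·e^(−0.0337·4/12) + 2.20·e^(−0.0337·6/12) = 6.7522
Current forward F = (S − I)·e^(rT) = (129.86 − 6.7522)·e^(0.0337·7/12) = 123.1078 × 1.019853 = 125.5519
Value (long) = (F − K)·e^(−rT) = (125.5519 − 132.12) × 0.980534 = -6.4402
Value = -R$6.44

-R$6.44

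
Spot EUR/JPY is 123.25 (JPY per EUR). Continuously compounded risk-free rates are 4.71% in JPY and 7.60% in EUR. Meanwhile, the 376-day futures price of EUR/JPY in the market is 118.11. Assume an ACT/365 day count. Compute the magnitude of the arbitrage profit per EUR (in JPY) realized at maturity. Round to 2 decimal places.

Fair futures: F* = S·e^(carry·T), with carry = (r_JPY − r_EUR) = 0.0471 − 0.0760 = -0.0289
F* = 123.25 · e^(-0.0289 × 376/365) = 123.25 · e^-0.029771 = 123.25 × 0.970668 = 119.6348
Market 118.11 < fair 119.6348: forward underpriced → reverse cash-and-carry (short spot, go long the forward).
At maturity, profit = |F_mkt − F*| = |118.11 − 119.6348| = 1.52 per EUR (in JPY)

1.52 per EUR (in JPY)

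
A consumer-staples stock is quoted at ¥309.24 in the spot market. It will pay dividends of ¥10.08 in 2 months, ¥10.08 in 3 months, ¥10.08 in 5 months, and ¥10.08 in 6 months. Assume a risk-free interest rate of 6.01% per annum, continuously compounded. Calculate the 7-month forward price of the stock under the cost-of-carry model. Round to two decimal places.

PV(dividends) I = 10.08·e^(−0.0601·2/12) + 10.08·e^(−0.0601·3/12) + 10.08·e^(−0.0601·5/12) + 10.08·e^(−0.0601·6/12)
I = 9.9795 + 9.9297 + 9.8307 + 9.7816 = 39.5215
F = (S − I)·e^(rT) = (309.24 − 39.5215) · e^(0.0601·7/12)
= 269.7185 · e^0.035058 = 269.7185 × 1.035680 = ¥279.34

¥279.34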